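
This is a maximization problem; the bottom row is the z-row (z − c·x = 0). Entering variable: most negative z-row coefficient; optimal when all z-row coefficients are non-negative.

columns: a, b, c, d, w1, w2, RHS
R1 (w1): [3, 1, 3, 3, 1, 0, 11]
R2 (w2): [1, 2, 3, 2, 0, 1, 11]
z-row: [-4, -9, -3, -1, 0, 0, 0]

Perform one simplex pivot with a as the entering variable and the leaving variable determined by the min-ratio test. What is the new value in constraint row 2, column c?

2

Ratio test on column a — row 1: 11/3 = 11/3; row 2: 11/1 = 11. Minimum is 11/3 at row 1 (w1 leaves); pivot element 3.
Divide row 1 by 3; eliminate column a from the other rows.
Row 2 update in column c: 3 − 1·1 = 2.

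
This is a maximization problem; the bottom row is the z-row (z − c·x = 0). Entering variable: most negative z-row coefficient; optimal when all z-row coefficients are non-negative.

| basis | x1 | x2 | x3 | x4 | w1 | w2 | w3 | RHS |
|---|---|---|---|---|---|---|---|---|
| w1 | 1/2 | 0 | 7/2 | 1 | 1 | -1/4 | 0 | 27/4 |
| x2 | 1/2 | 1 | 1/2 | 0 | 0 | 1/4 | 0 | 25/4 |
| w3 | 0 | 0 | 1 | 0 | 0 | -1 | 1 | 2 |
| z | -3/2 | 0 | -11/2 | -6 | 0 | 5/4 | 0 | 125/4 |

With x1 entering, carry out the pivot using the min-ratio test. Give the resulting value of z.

Ratio test on column x1 — row 1: (27/4)/(1/2) = 27/2; row 2: (25/4)/(1/2) = 25/2; row 3: entry 0 ≤ 0. Minimum is 25/2 at row 2 (x2 leaves); pivot element 1/2.
Pivot on row 2; the z-row RHS becomes 125/4 − (-3/2)·(25/2) = 50.

50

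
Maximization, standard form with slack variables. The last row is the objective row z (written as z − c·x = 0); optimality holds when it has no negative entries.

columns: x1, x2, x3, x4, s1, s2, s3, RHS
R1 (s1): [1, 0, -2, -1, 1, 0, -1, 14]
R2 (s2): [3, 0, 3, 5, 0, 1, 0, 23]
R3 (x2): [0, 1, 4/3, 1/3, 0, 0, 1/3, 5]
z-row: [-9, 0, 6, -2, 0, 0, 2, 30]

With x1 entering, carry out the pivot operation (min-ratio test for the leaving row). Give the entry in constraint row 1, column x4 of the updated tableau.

-8/3

Ratio test on column x1 — row 1: 14/1 = 14; row 2: 23/3 = 23/3; row 3: entry 0 ≤ 0. Minimum is 23/3 at row 2 (s2 leaves); pivot element 3.
Divide row 2 by 3; eliminate column x1 from the other rows.
Row 1 update in column x4: -1 − 1·(5/3) = -8/3.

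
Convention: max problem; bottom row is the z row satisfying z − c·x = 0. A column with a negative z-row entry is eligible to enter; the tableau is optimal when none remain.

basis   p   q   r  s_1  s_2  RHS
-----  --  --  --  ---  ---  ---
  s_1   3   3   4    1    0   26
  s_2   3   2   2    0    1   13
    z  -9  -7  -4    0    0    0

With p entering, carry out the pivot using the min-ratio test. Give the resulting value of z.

39

Ratio test on column p — row 1: 26/3 = 26/3; row 2: 13/3 = 13/3. Minimum is 13/3 at row 2 (s_2 leaves); pivot element 3.
Pivot on row 2; the z-row RHS becomes 0 − (-9)·(13/3) = 39.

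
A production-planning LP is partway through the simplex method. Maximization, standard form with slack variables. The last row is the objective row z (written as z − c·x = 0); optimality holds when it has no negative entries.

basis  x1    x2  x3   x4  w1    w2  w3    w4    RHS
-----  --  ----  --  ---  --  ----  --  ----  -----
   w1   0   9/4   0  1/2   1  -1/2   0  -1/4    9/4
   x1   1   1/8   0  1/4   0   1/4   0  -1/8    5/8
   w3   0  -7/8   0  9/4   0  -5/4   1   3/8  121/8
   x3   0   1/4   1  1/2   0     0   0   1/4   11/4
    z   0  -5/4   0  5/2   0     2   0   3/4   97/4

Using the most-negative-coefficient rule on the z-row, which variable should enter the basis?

Negative z-row entries: x2: -5/4.
The most negative is -5/4 in column x2, so x2 enters.

x2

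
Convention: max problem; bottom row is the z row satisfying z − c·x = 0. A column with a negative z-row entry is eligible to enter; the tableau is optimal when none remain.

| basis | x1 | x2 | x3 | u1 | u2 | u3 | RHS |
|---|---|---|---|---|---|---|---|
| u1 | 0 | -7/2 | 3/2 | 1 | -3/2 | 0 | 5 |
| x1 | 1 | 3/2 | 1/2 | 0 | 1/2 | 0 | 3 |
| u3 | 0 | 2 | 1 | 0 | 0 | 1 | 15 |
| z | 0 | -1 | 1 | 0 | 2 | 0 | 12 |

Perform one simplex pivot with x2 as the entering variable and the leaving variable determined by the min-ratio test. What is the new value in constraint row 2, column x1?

2/3

Ratio test on column x2 — row 1: entry -7/2 ≤ 0; row 2: 3/(3/2) = 2; row 3: 15/2 = 15/2. Minimum is 2 at row 2 (x1 leaves); pivot element 3/2.
Divide row 2 by 3/2; eliminate column x2 from the other rows.
In the new row 2, the x1 entry is the old entry divided by the pivot: 1/(3/2) = 2/3.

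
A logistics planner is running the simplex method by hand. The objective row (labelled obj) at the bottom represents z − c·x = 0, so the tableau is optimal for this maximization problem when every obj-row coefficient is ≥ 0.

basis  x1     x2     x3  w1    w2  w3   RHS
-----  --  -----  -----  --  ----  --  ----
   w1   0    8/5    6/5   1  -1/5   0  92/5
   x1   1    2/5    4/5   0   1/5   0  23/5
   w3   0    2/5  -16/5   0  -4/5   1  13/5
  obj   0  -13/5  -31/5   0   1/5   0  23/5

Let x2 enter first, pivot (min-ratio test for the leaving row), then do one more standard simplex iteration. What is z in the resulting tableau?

Ratio test on column x2 — row 1: (92/5)/(8/5) = 23/2; row 2: (23/5)/(2/5) = 23/2; row 3: (13/5)/(2/5) = 13/2. Minimum is 13/2 at row 3 (w3 leaves); pivot element 2/5.
Pivot on row 3; the obj-row RHS becomes 23/5 − (-13/5)·(13/2) = 43/2.
Next entering variable (most negative obj-row entry -27): x3.
Ratio test on column x3 — row 1: 8/14 = 4/7; row 2: 2/4 = 1/2; row 3: entry -8 ≤ 0. Minimum is 1/2 at row 2 (x1 leaves); pivot element 4.
After the second pivot the obj-row RHS is 43/2 − (-27)·(1/2) = 35.

35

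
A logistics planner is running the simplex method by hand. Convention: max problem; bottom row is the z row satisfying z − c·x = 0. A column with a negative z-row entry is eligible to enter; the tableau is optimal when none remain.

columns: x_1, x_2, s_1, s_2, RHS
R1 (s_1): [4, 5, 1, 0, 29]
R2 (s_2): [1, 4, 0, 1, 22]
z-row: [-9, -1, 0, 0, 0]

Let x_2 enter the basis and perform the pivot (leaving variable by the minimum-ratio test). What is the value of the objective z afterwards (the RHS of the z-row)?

Ratio test on column x_2 — row 1: 29/5 = 29/5; row 2: 22/4 = 11/2. Minimum is 11/2 at row 2 (s_2 leaves); pivot element 4.
Pivot on row 2; the z-row RHS becomes 0 − (-1)·(11/2) = 11/2.

11/2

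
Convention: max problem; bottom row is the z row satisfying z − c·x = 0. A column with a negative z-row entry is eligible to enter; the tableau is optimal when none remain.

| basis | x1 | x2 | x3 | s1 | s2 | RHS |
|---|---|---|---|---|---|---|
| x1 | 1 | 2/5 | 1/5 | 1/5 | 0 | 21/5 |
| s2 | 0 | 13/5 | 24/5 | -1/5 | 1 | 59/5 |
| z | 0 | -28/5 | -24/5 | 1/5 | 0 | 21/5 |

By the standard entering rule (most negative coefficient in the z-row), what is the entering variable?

Negative z-row entries: x2: -28/5, x3: -24/5.
The most negative is -28/5 in column x2, so x2 enters.

x2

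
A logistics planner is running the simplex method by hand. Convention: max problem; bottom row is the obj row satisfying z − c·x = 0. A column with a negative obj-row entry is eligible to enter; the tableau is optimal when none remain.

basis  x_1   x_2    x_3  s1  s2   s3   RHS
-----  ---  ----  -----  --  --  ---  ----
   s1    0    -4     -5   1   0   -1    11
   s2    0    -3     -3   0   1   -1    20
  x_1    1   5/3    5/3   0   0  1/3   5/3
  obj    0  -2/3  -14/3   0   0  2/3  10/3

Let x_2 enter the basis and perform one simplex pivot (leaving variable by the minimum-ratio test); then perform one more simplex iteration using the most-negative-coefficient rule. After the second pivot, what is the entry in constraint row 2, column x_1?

9/5

Ratio test on column x_2 — row 1: entry -4 ≤ 0; row 2: entry -3 ≤ 0; row 3: (5/3)/(5/3) = 1. Minimum is 1 at row 3 (x_1 leaves); pivot element 5/3.
Divide row 3 by 5/3; eliminate column x_2 from the other rows.
Second iteration: most negative obj-row entry is -4 in column x_3, so x_3 enters.
Ratio test on column x_3 — row 1: entry -1 ≤ 0; row 2: entry 0 ≤ 0; row 3: 1/1 = 1. Minimum is 1 at row 3 (x_2 leaves); pivot element 1.
Divide row 3 by 1; eliminate column x_3 from the other rows.
After both pivots, the entry at constraint row 2, column x_1 is 9/5.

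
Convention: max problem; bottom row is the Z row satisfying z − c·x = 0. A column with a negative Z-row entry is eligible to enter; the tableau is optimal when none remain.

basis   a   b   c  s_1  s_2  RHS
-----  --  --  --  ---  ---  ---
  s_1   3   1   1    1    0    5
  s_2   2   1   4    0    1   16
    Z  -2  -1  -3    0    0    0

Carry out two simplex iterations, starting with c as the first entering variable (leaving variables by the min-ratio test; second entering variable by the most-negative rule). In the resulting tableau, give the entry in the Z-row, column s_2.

Ratio test on column c — row 1: 5/1 = 5; row 2: 16/4 = 4. Minimum is 4 at row 2 (s_2 leaves); pivot element 4.
Divide row 2 by 4; eliminate column c from the other rows.
Second iteration: most negative Z-row entry is -1/2 in column a, so a enters.
Ratio test on column a — row 1: 1/(5/2) = 2/5; row 2: 4/(1/2) = 8. Minimum is 2/5 at row 1 (s_1 leaves); pivot element 5/2.
Divide row 1 by 5/2; eliminate column a from the other rows.
After both pivots, the entry at the Z-row, column s_2 is 7/10.

7/10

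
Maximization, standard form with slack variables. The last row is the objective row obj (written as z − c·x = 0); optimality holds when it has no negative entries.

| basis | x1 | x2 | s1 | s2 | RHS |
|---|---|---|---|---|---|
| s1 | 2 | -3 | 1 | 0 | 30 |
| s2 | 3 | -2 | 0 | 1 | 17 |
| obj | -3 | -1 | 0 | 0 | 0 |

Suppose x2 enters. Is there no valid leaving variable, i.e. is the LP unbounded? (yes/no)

yes

Every constraint-row entry in column x2 is ≤ 0, so increasing x2 is unbounded.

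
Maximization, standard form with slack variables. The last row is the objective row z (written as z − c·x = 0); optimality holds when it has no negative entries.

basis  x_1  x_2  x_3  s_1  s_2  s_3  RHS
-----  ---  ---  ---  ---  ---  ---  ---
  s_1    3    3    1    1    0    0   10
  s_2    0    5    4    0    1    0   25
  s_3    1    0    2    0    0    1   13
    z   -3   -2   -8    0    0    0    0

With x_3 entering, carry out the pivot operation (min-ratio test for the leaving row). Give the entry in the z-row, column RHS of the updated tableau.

50

Ratio test on column x_3 — row 1: 10/1 = 10; row 2: 25/4 = 25/4; row 3: 13/2 = 13/2. Minimum is 25/4 at row 2 (s_2 leaves); pivot element 4.
Divide row 2 by 4; eliminate column x_3 from the other rows.
z-row update in column RHS: 0 − (-8)·(25/4) = 50.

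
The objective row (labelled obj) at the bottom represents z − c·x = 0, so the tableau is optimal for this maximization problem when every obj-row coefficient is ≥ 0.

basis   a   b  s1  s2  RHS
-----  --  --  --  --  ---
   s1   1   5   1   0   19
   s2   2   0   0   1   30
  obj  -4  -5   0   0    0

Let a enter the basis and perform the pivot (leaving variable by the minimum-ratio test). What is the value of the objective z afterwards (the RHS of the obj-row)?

60

Ratio test on column a — row 1: 19/1 = 19; row 2: 30/2 = 15. Minimum is 15 at row 2 (s2 leaves); pivot element 2.
Pivot on row 2; the obj-row RHS becomes 0 − (-4)·15 = 60.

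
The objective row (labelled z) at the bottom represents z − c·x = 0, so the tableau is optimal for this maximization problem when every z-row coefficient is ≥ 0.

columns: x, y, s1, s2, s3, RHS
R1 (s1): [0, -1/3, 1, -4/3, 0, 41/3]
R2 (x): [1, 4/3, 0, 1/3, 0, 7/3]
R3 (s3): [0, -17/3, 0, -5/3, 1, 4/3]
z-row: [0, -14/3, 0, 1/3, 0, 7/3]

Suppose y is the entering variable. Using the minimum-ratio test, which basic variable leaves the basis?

x

Column y entries and ratios — s1: -1/3 ≤ 0, skip; x: (7/3)/(4/3) = 7/4; s3: -17/3 ≤ 0, skip.
Smallest ratio is 7/4 in the row of x, so x leaves.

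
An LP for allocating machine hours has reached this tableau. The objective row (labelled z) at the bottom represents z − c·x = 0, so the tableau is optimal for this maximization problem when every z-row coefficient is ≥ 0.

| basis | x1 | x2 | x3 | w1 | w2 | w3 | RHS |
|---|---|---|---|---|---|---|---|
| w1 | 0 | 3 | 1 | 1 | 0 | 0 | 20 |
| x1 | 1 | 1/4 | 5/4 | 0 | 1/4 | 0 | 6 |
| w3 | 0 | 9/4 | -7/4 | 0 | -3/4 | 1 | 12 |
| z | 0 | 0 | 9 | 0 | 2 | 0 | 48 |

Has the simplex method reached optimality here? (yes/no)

Every z-row coefficient is ≥ 0, so the tableau is optimal.

yes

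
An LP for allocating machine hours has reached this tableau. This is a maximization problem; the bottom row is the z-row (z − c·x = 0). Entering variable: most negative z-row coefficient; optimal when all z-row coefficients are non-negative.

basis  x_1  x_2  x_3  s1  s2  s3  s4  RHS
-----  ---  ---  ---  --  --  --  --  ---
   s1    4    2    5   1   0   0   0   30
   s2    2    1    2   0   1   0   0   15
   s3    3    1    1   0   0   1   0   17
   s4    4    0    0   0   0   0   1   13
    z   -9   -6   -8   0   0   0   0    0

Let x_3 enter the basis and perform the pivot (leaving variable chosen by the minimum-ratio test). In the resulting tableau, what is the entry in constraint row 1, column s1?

1/5

Ratio test on column x_3 — row 1: 30/5 = 6; row 2: 15/2 = 15/2; row 3: 17/1 = 17; row 4: entry 0 ≤ 0. Minimum is 6 at row 1 (s1 leaves); pivot element 5.
Divide row 1 by 5; eliminate column x_3 from the other rows.
In the new row 1, the s1 entry is the old entry divided by the pivot: 1/5 = 1/5.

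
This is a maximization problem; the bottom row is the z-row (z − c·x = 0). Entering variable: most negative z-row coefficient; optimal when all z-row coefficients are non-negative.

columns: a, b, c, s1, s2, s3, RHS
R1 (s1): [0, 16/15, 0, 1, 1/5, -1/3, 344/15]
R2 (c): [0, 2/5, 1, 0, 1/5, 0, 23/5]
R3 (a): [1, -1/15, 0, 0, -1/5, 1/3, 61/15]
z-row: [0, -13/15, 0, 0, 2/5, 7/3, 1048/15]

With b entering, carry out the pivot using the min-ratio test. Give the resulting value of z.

Ratio test on column b — row 1: (344/15)/(16/15) = 43/2; row 2: (23/5)/(2/5) = 23/2; row 3: entry -1/15 ≤ 0. Minimum is 23/2 at row 2 (c leaves); pivot element 2/5.
Pivot on row 2; the z-row RHS becomes 1048/15 − (-13/15)·(23/2) = 479/6.

479/6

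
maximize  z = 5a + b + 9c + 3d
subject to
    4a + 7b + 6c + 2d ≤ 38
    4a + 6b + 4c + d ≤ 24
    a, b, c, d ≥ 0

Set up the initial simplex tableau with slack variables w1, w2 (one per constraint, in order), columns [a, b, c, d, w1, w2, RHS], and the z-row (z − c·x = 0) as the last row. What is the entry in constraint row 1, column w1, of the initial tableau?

1

Slack w1 belongs to constraint 1; its column is the unit vector e_1, so the entry in row 1 is 1.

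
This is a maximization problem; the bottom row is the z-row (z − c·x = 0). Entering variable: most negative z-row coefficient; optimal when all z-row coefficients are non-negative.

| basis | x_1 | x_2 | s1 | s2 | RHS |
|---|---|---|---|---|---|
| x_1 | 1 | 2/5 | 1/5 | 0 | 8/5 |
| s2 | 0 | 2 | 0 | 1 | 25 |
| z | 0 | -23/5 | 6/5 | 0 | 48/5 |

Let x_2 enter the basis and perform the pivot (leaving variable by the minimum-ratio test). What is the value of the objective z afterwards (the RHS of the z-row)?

Ratio test on column x_2 — row 1: (8/5)/(2/5) = 4; row 2: 25/2 = 25/2. Minimum is 4 at row 1 (x_1 leaves); pivot element 2/5.
Pivot on row 1; the z-row RHS becomes 48/5 − (-23/5)·4 = 28.

28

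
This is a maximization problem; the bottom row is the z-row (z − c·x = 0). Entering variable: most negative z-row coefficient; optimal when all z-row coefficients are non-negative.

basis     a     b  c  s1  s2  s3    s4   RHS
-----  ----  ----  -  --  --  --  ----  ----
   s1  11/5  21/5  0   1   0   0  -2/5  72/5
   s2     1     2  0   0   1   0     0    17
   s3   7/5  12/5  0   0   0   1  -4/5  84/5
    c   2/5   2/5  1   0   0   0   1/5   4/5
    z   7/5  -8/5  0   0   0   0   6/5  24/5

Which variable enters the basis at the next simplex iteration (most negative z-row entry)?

b

Negative z-row entries: b: -8/5.
The most negative is -8/5 in column b, so b enters.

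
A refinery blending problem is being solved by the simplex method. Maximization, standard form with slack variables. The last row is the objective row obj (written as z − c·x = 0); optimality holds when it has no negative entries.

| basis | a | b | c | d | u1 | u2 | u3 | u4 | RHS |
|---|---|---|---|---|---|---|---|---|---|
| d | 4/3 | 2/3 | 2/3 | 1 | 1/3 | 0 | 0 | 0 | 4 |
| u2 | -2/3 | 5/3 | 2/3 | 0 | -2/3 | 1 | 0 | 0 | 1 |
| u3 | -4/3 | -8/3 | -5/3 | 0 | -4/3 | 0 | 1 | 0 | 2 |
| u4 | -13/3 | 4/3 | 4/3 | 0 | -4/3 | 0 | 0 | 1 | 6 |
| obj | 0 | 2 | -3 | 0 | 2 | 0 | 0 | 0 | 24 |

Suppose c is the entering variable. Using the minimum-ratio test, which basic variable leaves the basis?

Column c entries and ratios — d: 4/(2/3) = 6; u2: 1/(2/3) = 3/2; u3: -5/3 ≤ 0, skip; u4: 6/(4/3) = 9/2.
Smallest ratio is 3/2 in the row of u2, so u2 leaves.

u2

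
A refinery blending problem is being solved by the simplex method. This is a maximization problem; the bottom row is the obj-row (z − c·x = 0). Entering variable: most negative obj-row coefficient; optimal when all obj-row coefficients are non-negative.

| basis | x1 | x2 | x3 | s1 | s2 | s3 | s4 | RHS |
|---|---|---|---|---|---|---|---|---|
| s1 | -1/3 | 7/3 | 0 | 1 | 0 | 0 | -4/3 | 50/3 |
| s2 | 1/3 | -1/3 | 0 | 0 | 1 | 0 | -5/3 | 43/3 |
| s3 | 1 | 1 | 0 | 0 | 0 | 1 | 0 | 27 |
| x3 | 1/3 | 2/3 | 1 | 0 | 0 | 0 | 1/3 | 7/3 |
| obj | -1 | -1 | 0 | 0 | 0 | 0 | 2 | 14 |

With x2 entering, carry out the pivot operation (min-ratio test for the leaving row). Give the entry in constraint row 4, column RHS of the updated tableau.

Ratio test on column x2 — row 1: (50/3)/(7/3) = 50/7; row 2: entry -1/3 ≤ 0; row 3: 27/1 = 27; row 4: (7/3)/(2/3) = 7/2. Minimum is 7/2 at row 4 (x3 leaves); pivot element 2/3.
Divide row 4 by 2/3; eliminate column x2 from the other rows.
In the new row 4, the RHS entry is the old entry divided by the pivot: (7/3)/(2/3) = 7/2.

7/2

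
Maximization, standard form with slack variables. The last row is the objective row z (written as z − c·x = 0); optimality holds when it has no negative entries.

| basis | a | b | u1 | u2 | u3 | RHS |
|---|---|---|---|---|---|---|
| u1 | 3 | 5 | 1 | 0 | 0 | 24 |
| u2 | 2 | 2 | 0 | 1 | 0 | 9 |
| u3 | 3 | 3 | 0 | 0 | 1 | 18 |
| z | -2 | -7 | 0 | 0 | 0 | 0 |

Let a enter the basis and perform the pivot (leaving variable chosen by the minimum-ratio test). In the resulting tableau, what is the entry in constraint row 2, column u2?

1/2

Ratio test on column a — row 1: 24/3 = 8; row 2: 9/2 = 9/2; row 3: 18/3 = 6. Minimum is 9/2 at row 2 (u2 leaves); pivot element 2.
Divide row 2 by 2; eliminate column a from the other rows.
In the new row 2, the u2 entry is the old entry divided by the pivot: 1/2 = 1/2.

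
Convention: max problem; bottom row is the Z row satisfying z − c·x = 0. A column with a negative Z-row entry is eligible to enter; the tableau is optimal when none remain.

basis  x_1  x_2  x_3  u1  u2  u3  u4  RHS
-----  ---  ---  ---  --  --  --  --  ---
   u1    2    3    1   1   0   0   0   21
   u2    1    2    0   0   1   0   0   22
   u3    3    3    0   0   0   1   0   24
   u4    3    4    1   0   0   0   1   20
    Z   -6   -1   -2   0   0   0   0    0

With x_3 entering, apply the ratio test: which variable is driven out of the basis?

Column x_3 entries and ratios — u1: 21/1 = 21; u2: 0 ≤ 0, skip; u3: 0 ≤ 0, skip; u4: 20/1 = 20.
Smallest ratio is 20 in the row of u4, so u4 leaves.

u4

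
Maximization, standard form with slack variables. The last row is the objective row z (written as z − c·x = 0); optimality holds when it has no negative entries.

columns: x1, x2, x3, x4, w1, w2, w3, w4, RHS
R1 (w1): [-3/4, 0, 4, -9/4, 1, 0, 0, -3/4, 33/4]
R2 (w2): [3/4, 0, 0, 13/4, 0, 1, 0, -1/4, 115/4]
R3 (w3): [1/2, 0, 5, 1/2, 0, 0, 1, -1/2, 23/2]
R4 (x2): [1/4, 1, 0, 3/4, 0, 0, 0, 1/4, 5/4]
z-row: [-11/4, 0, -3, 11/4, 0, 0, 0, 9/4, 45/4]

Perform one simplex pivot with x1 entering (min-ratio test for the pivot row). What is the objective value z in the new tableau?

25

Ratio test on column x1 — row 1: entry -3/4 ≤ 0; row 2: (115/4)/(3/4) = 115/3; row 3: (23/2)/(1/2) = 23; row 4: (5/4)/(1/4) = 5. Minimum is 5 at row 4 (x2 leaves); pivot element 1/4.
Pivot on row 4; the z-row RHS becomes 45/4 − (-11/4)·5 = 25.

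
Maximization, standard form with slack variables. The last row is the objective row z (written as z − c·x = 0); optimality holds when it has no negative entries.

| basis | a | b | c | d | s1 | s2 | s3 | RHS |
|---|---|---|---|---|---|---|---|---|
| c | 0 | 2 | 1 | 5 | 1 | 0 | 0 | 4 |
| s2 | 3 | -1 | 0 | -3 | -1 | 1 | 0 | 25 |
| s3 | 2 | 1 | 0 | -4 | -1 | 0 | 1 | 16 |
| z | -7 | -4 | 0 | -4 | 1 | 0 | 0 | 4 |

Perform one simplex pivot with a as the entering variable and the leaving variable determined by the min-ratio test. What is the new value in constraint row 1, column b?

2

Ratio test on column a — row 1: entry 0 ≤ 0; row 2: 25/3 = 25/3; row 3: 16/2 = 8. Minimum is 8 at row 3 (s3 leaves); pivot element 2.
Divide row 3 by 2; eliminate column a from the other rows.
Row 1 update in column b: 2 − 0·(1/2) = 2.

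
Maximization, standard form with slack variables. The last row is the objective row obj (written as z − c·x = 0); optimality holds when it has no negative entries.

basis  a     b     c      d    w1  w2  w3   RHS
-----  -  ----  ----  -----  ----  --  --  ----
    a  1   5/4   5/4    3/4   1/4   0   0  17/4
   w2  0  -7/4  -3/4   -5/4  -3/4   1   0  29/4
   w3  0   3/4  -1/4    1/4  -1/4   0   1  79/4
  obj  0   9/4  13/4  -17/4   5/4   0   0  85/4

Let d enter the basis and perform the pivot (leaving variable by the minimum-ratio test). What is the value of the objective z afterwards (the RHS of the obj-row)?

136/3

Ratio test on column d — row 1: (17/4)/(3/4) = 17/3; row 2: entry -5/4 ≤ 0; row 3: (79/4)/(1/4) = 79. Minimum is 17/3 at row 1 (a leaves); pivot element 3/4.
Pivot on row 1; the obj-row RHS becomes 85/4 − (-17/4)·(17/3) = 136/3.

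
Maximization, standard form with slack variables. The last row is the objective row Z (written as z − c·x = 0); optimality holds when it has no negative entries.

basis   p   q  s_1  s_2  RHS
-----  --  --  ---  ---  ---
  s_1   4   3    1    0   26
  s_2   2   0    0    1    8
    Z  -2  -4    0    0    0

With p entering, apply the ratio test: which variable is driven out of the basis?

s_2

Column p entries and ratios — s_1: 26/4 = 13/2; s_2: 8/2 = 4.
Smallest ratio is 4 in the row of s_2, so s_2 leaves.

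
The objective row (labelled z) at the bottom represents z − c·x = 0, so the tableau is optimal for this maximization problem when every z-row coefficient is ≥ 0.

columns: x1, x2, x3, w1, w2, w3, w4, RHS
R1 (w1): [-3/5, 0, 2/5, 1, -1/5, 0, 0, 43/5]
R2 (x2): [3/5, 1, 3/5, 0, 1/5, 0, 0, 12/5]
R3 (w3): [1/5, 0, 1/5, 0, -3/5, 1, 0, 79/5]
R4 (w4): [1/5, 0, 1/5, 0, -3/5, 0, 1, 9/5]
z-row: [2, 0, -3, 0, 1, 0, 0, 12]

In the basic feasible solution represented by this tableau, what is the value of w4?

w4 is basic (row 4); its value is the RHS of that row, 9/5.

9/5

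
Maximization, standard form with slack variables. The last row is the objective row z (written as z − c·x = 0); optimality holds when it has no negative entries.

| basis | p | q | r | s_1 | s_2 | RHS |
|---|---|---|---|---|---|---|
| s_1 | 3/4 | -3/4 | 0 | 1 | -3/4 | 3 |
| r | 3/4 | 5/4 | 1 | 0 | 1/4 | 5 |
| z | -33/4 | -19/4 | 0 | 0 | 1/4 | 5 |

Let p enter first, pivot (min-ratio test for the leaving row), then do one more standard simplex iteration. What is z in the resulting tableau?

51

Ratio test on column p — row 1: 3/(3/4) = 4; row 2: 5/(3/4) = 20/3. Minimum is 4 at row 1 (s_1 leaves); pivot element 3/4.
Pivot on row 1; the z-row RHS becomes 5 − (-33/4)·4 = 38.
Next entering variable (most negative z-row entry -13): q.
Ratio test on column q — row 1: entry -1 ≤ 0; row 2: 2/2 = 1. Minimum is 1 at row 2 (r leaves); pivot element 2.
After the second pivot the z-row RHS is 38 − (-13)·1 = 51.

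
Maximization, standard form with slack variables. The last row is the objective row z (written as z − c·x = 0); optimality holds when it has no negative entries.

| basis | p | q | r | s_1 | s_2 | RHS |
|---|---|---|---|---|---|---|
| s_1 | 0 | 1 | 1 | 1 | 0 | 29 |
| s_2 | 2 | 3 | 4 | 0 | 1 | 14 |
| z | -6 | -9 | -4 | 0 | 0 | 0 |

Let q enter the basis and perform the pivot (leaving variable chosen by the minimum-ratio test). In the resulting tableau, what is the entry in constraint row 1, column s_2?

Ratio test on column q — row 1: 29/1 = 29; row 2: 14/3 = 14/3. Minimum is 14/3 at row 2 (s_2 leaves); pivot element 3.
Divide row 2 by 3; eliminate column q from the other rows.
Row 1 update in column s_2: 0 − 1·(1/3) = -1/3.

-1/3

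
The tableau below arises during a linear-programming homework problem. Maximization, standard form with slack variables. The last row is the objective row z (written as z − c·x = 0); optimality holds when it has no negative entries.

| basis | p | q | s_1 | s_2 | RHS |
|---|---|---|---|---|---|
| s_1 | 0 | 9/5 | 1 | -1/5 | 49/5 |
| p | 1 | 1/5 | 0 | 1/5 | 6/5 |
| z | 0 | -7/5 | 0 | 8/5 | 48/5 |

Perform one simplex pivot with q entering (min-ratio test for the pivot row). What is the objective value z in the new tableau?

Ratio test on column q — row 1: (49/5)/(9/5) = 49/9; row 2: (6/5)/(1/5) = 6. Minimum is 49/9 at row 1 (s_1 leaves); pivot element 9/5.
Pivot on row 1; the z-row RHS becomes 48/5 − (-7/5)·(49/9) = 155/9.

155/9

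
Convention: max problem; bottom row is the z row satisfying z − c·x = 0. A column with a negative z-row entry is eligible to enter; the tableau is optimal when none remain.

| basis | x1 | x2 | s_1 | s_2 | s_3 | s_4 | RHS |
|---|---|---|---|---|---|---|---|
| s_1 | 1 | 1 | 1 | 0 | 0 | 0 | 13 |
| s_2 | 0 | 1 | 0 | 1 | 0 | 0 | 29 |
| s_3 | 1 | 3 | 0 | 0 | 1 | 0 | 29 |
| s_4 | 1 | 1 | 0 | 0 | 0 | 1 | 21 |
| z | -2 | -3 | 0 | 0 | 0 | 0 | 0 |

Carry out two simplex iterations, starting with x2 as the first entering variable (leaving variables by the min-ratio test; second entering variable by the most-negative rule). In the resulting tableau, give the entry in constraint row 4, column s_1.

Ratio test on column x2 — row 1: 13/1 = 13; row 2: 29/1 = 29; row 3: 29/3 = 29/3; row 4: 21/1 = 21. Minimum is 29/3 at row 3 (s_3 leaves); pivot element 3.
Divide row 3 by 3; eliminate column x2 from the other rows.
Second iteration: most negative z-row entry is -1 in column x1, so x1 enters.
Ratio test on column x1 — row 1: (10/3)/(2/3) = 5; row 2: entry -1/3 ≤ 0; row 3: (29/3)/(1/3) = 29; row 4: (34/3)/(2/3) = 17. Minimum is 5 at row 1 (s_1 leaves); pivot element 2/3.
Divide row 1 by 2/3; eliminate column x1 from the other rows.
After both pivots, the entry at constraint row 4, column s_1 is -1.

-1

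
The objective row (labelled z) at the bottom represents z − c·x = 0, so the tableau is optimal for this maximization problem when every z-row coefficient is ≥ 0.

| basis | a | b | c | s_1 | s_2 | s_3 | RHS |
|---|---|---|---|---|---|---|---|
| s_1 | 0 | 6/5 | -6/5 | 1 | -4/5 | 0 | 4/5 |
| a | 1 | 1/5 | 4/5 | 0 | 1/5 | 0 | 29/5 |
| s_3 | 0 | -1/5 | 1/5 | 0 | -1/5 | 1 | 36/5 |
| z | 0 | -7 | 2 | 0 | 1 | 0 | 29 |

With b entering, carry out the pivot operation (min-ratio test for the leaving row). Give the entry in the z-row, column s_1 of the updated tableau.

Ratio test on column b — row 1: (4/5)/(6/5) = 2/3; row 2: (29/5)/(1/5) = 29; row 3: entry -1/5 ≤ 0. Minimum is 2/3 at row 1 (s_1 leaves); pivot element 6/5.
Divide row 1 by 6/5; eliminate column b from the other rows.
z-row update in column s_1: 0 − (-7)·(5/6) = 35/6.

35/6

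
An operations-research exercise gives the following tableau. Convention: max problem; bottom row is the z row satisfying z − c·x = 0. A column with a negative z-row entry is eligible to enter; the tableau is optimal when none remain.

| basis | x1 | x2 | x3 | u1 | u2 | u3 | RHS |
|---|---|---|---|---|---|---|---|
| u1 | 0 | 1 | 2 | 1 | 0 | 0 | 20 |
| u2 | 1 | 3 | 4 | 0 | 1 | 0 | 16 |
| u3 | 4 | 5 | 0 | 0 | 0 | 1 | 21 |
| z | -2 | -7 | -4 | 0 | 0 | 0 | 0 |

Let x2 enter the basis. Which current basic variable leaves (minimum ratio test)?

u3

Column x2 entries and ratios — u1: 20/1 = 20; u2: 16/3 = 16/3; u3: 21/5 = 21/5.
Smallest ratio is 21/5 in the row of u3, so u3 leaves.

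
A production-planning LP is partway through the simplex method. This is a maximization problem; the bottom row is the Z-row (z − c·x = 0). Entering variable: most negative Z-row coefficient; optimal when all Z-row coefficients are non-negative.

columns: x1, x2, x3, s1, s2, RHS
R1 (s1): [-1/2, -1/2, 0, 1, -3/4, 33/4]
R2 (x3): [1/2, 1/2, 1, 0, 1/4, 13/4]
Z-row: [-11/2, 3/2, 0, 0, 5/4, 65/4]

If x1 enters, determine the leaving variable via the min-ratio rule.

x3

Column x1 entries and ratios — s1: -1/2 ≤ 0, skip; x3: (13/4)/(1/2) = 13/2.
Smallest ratio is 13/2 in the row of x3, so x3 leaves.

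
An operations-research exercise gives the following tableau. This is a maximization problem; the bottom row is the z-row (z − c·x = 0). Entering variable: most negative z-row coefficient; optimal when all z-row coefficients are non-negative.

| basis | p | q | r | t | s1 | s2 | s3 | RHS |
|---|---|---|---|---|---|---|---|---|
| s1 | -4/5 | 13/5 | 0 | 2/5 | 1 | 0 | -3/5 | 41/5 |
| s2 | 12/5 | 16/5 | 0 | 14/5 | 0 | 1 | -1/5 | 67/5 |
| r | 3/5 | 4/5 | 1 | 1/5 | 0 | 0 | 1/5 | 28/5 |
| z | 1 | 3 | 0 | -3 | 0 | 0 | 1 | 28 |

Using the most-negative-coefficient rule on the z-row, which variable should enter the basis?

t

Negative z-row entries: t: -3.
The most negative is -3 in column t, so t enters.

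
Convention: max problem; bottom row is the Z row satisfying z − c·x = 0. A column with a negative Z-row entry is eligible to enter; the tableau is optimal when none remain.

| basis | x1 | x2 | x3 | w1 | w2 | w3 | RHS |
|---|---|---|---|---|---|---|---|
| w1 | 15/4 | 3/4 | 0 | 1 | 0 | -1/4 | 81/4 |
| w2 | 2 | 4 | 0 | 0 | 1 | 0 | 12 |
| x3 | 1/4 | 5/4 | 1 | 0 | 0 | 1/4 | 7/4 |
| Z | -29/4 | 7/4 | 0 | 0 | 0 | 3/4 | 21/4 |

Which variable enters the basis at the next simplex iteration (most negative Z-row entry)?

Negative Z-row entries: x1: -29/4.
The most negative is -29/4 in column x1, so x1 enters.

x1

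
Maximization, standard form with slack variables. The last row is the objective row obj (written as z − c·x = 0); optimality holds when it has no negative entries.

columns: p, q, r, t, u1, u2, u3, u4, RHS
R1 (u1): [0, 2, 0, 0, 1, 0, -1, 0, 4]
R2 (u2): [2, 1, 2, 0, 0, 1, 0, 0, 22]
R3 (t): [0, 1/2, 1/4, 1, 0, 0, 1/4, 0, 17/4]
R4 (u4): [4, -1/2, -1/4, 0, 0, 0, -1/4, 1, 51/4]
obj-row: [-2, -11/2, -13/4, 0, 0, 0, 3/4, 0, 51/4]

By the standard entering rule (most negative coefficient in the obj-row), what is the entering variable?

Negative obj-row entries: p: -2, q: -11/2, r: -13/4.
The most negative is -11/2 in column q, so q enters.

q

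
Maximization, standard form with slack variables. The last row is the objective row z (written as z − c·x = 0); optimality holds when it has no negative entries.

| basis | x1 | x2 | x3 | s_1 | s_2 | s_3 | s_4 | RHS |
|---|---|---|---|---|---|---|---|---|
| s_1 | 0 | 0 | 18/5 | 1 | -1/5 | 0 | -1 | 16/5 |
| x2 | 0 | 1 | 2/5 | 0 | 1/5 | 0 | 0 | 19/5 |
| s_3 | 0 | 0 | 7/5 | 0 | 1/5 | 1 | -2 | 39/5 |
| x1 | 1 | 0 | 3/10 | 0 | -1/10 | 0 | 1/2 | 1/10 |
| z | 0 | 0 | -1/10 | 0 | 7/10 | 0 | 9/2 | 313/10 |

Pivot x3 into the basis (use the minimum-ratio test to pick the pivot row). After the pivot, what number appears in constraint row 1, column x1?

-12

Ratio test on column x3 — row 1: (16/5)/(18/5) = 8/9; row 2: (19/5)/(2/5) = 19/2; row 3: (39/5)/(7/5) = 39/7; row 4: (1/10)/(3/10) = 1/3. Minimum is 1/3 at row 4 (x1 leaves); pivot element 3/10.
Divide row 4 by 3/10; eliminate column x3 from the other rows.
Row 1 update in column x1: 0 − (18/5)·(10/3) = -12.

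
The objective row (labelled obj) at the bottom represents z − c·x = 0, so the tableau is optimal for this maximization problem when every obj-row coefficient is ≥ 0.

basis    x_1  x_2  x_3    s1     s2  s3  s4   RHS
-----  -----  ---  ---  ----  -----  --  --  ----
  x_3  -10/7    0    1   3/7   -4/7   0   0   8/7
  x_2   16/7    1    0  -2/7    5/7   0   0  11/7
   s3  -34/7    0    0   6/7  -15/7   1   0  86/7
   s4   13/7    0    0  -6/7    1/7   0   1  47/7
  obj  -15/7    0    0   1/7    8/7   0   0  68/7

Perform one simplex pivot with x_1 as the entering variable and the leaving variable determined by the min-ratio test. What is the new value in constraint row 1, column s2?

-1/8

Ratio test on column x_1 — row 1: entry -10/7 ≤ 0; row 2: (11/7)/(16/7) = 11/16; row 3: entry -34/7 ≤ 0; row 4: (47/7)/(13/7) = 47/13. Minimum is 11/16 at row 2 (x_2 leaves); pivot element 16/7.
Divide row 2 by 16/7; eliminate column x_1 from the other rows.
Row 1 update in column s2: -4/7 − (-10/7)·(5/16) = -1/8.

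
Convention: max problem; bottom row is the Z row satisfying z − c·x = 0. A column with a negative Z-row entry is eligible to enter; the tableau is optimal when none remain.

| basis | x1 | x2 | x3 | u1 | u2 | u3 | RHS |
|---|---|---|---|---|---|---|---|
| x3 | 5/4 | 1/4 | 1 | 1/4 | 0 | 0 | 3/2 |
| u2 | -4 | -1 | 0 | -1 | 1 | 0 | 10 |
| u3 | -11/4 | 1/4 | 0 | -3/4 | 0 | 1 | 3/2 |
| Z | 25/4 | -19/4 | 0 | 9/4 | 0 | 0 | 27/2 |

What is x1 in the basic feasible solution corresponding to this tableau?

0

x1 is not in the basis, so in the current basic feasible solution x1 = 0.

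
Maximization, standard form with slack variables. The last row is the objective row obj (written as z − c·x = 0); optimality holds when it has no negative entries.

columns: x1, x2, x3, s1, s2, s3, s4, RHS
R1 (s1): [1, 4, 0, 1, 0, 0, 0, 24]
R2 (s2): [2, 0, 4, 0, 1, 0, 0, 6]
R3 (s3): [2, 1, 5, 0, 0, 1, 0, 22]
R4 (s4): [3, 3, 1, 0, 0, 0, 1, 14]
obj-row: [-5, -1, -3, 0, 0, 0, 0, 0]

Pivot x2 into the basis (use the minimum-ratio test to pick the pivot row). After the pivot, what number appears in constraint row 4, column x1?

1

Ratio test on column x2 — row 1: 24/4 = 6; row 2: entry 0 ≤ 0; row 3: 22/1 = 22; row 4: 14/3 = 14/3. Minimum is 14/3 at row 4 (s4 leaves); pivot element 3.
Divide row 4 by 3; eliminate column x2 from the other rows.
In the new row 4, the x1 entry is the old entry divided by the pivot: 3/3 = 1.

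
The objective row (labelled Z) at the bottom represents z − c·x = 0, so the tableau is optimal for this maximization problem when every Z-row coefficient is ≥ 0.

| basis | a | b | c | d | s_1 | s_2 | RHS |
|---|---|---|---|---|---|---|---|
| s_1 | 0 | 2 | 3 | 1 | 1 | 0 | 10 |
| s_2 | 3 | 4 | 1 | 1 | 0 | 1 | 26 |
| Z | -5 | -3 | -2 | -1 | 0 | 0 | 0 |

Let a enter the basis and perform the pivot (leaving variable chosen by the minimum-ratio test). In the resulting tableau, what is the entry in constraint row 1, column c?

Ratio test on column a — row 1: entry 0 ≤ 0; row 2: 26/3 = 26/3. Minimum is 26/3 at row 2 (s_2 leaves); pivot element 3.
Divide row 2 by 3; eliminate column a from the other rows.
Row 1 update in column c: 3 − 0·(1/3) = 3.

3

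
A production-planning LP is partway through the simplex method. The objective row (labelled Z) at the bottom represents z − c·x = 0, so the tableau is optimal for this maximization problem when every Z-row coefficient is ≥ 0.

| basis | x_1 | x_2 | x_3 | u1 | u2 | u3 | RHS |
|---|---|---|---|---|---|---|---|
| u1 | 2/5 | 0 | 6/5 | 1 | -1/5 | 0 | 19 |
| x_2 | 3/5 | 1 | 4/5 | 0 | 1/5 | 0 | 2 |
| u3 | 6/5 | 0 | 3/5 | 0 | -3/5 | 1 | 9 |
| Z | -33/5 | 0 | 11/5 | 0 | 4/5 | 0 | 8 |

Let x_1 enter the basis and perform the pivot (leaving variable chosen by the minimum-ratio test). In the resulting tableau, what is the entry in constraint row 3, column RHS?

Ratio test on column x_1 — row 1: 19/(2/5) = 95/2; row 2: 2/(3/5) = 10/3; row 3: 9/(6/5) = 15/2. Minimum is 10/3 at row 2 (x_2 leaves); pivot element 3/5.
Divide row 2 by 3/5; eliminate column x_1 from the other rows.
Row 3 update in column RHS: 9 − (6/5)·(10/3) = 5.

5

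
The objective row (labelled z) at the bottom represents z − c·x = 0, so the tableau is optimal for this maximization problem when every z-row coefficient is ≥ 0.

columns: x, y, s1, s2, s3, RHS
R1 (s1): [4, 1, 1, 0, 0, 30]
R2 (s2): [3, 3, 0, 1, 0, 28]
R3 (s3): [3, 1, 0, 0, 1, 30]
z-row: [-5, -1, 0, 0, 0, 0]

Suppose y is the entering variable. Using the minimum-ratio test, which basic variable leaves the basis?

s2

Column y entries and ratios — s1: 30/1 = 30; s2: 28/3 = 28/3; s3: 30/1 = 30.
Smallest ratio is 28/3 in the row of s2, so s2 leaves.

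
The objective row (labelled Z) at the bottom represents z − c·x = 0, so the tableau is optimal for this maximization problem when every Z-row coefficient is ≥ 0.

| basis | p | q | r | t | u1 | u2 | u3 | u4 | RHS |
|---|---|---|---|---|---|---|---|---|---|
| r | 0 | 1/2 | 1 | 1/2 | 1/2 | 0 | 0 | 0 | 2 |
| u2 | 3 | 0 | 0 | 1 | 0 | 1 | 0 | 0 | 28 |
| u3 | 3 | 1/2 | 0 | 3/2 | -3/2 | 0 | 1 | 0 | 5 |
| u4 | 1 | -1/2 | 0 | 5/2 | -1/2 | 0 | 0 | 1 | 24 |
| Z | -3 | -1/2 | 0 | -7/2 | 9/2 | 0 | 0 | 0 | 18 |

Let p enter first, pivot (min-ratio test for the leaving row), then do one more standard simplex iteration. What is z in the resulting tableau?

89/3

Ratio test on column p — row 1: entry 0 ≤ 0; row 2: 28/3 = 28/3; row 3: 5/3 = 5/3; row 4: 24/1 = 24. Minimum is 5/3 at row 3 (u3 leaves); pivot element 3.
Pivot on row 3; the Z-row RHS becomes 18 − (-3)·(5/3) = 23.
Next entering variable (most negative Z-row entry -2): t.
Ratio test on column t — row 1: 2/(1/2) = 4; row 2: entry -1/2 ≤ 0; row 3: (5/3)/(1/2) = 10/3; row 4: (67/3)/2 = 67/6. Minimum is 10/3 at row 3 (p leaves); pivot element 1/2.
After the second pivot the Z-row RHS is 23 − (-2)·(10/3) = 89/3.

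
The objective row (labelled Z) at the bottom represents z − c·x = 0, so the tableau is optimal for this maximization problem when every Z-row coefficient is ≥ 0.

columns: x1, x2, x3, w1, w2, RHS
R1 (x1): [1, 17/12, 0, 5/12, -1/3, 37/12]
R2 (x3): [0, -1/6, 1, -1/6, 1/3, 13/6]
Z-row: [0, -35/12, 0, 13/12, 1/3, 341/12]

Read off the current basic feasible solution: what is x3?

x3 is basic (row 2); its value is the RHS of that row, 13/6.

13/6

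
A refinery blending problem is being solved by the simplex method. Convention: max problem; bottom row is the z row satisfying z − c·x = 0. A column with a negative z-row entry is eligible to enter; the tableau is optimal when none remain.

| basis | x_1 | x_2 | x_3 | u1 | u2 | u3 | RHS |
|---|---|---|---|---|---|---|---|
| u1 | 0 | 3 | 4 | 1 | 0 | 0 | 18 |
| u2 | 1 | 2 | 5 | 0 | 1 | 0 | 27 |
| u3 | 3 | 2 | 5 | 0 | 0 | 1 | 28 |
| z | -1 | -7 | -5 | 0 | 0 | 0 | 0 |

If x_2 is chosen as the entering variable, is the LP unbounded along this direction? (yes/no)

Column x_2 has positive entries in row(s) 1, 2, 3, so the ratio test bounds it — not unbounded.

no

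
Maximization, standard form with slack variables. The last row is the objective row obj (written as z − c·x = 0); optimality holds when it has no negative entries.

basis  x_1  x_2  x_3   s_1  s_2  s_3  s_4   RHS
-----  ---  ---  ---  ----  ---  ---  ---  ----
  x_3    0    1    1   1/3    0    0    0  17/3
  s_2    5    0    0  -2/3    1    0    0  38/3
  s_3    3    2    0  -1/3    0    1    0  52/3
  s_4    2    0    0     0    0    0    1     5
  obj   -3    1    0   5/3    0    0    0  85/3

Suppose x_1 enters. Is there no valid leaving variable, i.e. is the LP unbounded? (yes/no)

no

Column x_1 has positive entries in row(s) 2, 3, 4, so the ratio test bounds it — not unbounded.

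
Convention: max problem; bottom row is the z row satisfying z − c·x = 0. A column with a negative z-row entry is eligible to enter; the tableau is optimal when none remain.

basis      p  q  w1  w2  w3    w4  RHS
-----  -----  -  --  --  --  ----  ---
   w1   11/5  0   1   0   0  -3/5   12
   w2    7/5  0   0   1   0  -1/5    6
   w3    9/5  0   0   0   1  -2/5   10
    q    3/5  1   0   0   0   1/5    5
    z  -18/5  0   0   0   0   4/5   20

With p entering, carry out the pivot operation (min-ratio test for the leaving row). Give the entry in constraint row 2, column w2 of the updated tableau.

5/7

Ratio test on column p — row 1: 12/(11/5) = 60/11; row 2: 6/(7/5) = 30/7; row 3: 10/(9/5) = 50/9; row 4: 5/(3/5) = 25/3. Minimum is 30/7 at row 2 (w2 leaves); pivot element 7/5.
Divide row 2 by 7/5; eliminate column p from the other rows.
In the new row 2, the w2 entry is the old entry divided by the pivot: 1/(7/5) = 5/7.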